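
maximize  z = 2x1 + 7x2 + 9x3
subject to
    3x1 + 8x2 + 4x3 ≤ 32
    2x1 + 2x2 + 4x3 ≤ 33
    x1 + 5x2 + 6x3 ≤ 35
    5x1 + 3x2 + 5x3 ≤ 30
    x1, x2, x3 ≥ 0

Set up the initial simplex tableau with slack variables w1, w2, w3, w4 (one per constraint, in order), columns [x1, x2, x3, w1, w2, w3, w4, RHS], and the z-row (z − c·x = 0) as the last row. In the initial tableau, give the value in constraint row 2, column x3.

Constraint 2 has coefficient 4 on x3.

4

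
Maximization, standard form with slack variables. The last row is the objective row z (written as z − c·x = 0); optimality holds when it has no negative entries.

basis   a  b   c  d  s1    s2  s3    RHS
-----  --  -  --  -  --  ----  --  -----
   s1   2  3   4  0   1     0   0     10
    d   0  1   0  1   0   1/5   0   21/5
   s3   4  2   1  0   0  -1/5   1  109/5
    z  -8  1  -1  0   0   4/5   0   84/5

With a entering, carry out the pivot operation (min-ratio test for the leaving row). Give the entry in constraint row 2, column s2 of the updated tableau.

1/5

Ratio test on column a — row 1: 10/2 = 5; row 2: entry 0 ≤ 0; row 3: (109/5)/4 = 109/20. Minimum is 5 at row 1 (s1 leaves); pivot element 2.
Divide row 1 by 2; eliminate column a from the other rows.
Row 2 update in column s2: 1/5 − 0·0 = 1/5.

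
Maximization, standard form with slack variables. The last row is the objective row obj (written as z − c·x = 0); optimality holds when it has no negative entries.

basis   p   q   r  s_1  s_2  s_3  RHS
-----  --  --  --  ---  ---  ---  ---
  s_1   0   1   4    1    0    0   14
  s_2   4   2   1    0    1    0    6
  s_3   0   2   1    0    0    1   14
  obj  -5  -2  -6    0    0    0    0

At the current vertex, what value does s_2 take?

6

s_2 is basic (row 2); its value is the RHS of that row, 6.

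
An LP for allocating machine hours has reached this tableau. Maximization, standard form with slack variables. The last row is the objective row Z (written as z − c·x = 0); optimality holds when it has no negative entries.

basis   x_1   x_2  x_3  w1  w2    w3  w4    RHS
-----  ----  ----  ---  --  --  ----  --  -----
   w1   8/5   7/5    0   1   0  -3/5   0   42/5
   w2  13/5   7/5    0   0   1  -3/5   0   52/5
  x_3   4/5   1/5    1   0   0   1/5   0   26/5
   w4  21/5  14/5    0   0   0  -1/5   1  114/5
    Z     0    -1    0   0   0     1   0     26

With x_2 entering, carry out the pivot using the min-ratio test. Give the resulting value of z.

Ratio test on column x_2 — row 1: (42/5)/(7/5) = 6; row 2: (52/5)/(7/5) = 52/7; row 3: (26/5)/(1/5) = 26; row 4: (114/5)/(14/5) = 57/7. Minimum is 6 at row 1 (w1 leaves); pivot element 7/5.
Pivot on row 1; the Z-row RHS becomes 26 − (-1)·6 = 32.

32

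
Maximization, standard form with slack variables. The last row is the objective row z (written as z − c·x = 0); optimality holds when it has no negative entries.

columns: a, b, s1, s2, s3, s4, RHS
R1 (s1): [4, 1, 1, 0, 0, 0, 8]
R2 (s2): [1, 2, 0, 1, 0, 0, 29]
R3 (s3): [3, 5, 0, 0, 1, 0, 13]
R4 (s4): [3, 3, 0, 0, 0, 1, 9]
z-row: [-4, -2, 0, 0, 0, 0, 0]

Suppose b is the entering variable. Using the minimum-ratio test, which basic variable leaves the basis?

Column b entries and ratios — s1: 8/1 = 8; s2: 29/2 = 29/2; s3: 13/5 = 13/5; s4: 9/3 = 3.
Smallest ratio is 13/5 in the row of s3, so s3 leaves.

s3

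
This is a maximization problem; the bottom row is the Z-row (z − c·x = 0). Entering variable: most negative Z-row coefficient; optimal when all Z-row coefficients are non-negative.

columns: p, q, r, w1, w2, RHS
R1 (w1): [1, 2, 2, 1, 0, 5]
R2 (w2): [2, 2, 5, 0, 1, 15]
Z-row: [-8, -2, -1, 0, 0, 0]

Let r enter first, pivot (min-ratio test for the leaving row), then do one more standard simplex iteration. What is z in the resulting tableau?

40

Ratio test on column r — row 1: 5/2 = 5/2; row 2: 15/5 = 3. Minimum is 5/2 at row 1 (w1 leaves); pivot element 2.
Pivot on row 1; the Z-row RHS becomes 0 − (-1)·(5/2) = 5/2.
Next entering variable (most negative Z-row entry -15/2): p.
Ratio test on column p — row 1: (5/2)/(1/2) = 5; row 2: entry -1/2 ≤ 0. Minimum is 5 at row 1 (r leaves); pivot element 1/2.
After the second pivot the Z-row RHS is 5/2 − (-15/2)·5 = 40.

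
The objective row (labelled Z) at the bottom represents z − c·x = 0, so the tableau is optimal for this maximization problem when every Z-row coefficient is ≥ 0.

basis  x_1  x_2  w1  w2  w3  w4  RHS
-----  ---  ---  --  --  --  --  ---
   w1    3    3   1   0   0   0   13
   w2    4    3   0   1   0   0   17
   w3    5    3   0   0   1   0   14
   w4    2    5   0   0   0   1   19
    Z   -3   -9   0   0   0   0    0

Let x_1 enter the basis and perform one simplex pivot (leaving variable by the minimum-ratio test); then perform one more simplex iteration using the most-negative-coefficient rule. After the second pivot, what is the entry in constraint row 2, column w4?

-3/19

Ratio test on column x_1 — row 1: 13/3 = 13/3; row 2: 17/4 = 17/4; row 3: 14/5 = 14/5; row 4: 19/2 = 19/2. Minimum is 14/5 at row 3 (w3 leaves); pivot element 5.
Divide row 3 by 5; eliminate column x_1 from the other rows.
Second iteration: most negative Z-row entry is -36/5 in column x_2, so x_2 enters.
Ratio test on column x_2 — row 1: (23/5)/(6/5) = 23/6; row 2: (29/5)/(3/5) = 29/3; row 3: (14/5)/(3/5) = 14/3; row 4: (67/5)/(19/5) = 67/19. Minimum is 67/19 at row 4 (w4 leaves); pivot element 19/5.
Divide row 4 by 19/5; eliminate column x_2 from the other rows.
After both pivots, the entry at constraint row 2, column w4 is -3/19.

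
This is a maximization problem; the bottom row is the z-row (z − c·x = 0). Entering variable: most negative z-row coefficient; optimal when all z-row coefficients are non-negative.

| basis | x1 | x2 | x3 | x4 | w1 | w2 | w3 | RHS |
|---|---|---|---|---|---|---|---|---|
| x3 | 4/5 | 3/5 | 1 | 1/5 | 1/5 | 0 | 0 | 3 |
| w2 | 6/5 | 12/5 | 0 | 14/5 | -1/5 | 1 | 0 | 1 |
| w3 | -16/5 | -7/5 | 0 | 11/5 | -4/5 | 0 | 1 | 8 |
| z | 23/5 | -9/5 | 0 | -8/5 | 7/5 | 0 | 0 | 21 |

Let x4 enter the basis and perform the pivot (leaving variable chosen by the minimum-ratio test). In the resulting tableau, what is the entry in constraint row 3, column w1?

-9/14

Ratio test on column x4 — row 1: 3/(1/5) = 15; row 2: 1/(14/5) = 5/14; row 3: 8/(11/5) = 40/11. Minimum is 5/14 at row 2 (w2 leaves); pivot element 14/5.
Divide row 2 by 14/5; eliminate column x4 from the other rows.
Row 3 update in column w1: -4/5 − (11/5)·(-1/14) = -9/14.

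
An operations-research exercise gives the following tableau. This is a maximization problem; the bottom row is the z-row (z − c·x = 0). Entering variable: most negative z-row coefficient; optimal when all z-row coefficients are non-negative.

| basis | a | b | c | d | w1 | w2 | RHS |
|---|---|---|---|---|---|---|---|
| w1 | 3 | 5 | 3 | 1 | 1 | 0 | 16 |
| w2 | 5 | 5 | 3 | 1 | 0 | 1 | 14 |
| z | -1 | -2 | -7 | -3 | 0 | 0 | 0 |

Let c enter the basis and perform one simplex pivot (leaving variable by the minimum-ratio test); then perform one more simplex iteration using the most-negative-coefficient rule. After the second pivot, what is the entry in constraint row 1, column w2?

Ratio test on column c — row 1: 16/3 = 16/3; row 2: 14/3 = 14/3. Minimum is 14/3 at row 2 (w2 leaves); pivot element 3.
Divide row 2 by 3; eliminate column c from the other rows.
Second iteration: most negative z-row entry is -2/3 in column d, so d enters.
Ratio test on column d — row 1: entry 0 ≤ 0; row 2: (14/3)/(1/3) = 14. Minimum is 14 at row 2 (c leaves); pivot element 1/3.
Divide row 2 by 1/3; eliminate column d from the other rows.
After both pivots, the entry at constraint row 1, column w2 is -1.

-1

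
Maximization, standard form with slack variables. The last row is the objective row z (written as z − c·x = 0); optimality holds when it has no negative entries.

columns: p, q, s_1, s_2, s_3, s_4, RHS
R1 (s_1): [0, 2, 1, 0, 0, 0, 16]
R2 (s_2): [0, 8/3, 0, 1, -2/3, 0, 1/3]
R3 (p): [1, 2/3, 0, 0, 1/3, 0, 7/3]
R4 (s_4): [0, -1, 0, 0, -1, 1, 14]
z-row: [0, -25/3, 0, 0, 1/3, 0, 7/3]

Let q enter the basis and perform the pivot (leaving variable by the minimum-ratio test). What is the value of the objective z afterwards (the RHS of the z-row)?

Ratio test on column q — row 1: 16/2 = 8; row 2: (1/3)/(8/3) = 1/8; row 3: (7/3)/(2/3) = 7/2; row 4: entry -1 ≤ 0. Minimum is 1/8 at row 2 (s_2 leaves); pivot element 8/3.
Pivot on row 2; the z-row RHS becomes 7/3 − (-25/3)·(1/8) = 27/8.

27/8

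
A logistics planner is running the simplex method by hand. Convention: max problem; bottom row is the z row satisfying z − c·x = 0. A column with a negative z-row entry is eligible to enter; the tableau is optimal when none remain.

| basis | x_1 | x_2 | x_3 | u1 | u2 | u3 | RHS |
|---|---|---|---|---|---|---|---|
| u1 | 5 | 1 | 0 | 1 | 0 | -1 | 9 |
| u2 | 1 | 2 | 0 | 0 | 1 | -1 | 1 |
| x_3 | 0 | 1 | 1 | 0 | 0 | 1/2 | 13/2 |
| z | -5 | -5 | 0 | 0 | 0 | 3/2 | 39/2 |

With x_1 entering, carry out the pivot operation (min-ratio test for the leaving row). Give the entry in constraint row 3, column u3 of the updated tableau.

Ratio test on column x_1 — row 1: 9/5 = 9/5; row 2: 1/1 = 1; row 3: entry 0 ≤ 0. Minimum is 1 at row 2 (u2 leaves); pivot element 1.
Divide row 2 by 1; eliminate column x_1 from the other rows.
Row 3 update in column u3: 1/2 − 0·(-1) = 1/2.

1/2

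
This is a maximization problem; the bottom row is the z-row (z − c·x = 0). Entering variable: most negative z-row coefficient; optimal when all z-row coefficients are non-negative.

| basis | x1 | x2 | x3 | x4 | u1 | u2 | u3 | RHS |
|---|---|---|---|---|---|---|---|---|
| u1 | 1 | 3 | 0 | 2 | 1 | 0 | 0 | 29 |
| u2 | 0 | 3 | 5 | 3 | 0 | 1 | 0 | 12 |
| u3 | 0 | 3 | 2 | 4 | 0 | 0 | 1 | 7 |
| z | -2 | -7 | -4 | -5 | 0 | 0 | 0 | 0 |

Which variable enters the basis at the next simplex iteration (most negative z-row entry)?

x2

Negative z-row entries: x1: -2, x2: -7, x3: -4, x4: -5.
The most negative is -7 in column x2, so x2 enters.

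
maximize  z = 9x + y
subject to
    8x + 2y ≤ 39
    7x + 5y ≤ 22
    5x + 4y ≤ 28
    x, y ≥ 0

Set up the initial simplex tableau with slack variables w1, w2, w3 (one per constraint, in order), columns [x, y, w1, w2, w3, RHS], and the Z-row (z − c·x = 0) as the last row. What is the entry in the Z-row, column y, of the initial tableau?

The Z-row carries the negated objective coefficients: the y entry is -1.

-1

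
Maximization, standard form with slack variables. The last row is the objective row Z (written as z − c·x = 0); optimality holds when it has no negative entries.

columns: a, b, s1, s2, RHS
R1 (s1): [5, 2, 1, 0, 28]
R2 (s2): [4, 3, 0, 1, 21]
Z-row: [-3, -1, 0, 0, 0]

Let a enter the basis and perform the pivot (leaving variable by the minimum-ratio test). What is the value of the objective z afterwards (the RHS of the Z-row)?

63/4

Ratio test on column a — row 1: 28/5 = 28/5; row 2: 21/4 = 21/4. Minimum is 21/4 at row 2 (s2 leaves); pivot element 4.
Pivot on row 2; the Z-row RHS becomes 0 − (-3)·(21/4) = 63/4.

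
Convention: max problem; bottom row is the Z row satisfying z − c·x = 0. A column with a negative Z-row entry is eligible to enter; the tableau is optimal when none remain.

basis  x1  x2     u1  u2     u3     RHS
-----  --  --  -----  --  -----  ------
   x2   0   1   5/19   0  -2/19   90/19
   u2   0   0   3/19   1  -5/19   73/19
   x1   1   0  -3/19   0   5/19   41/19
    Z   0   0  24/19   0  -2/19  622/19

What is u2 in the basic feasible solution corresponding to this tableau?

73/19

u2 is basic (row 2); its value is the RHS of that row, 73/19.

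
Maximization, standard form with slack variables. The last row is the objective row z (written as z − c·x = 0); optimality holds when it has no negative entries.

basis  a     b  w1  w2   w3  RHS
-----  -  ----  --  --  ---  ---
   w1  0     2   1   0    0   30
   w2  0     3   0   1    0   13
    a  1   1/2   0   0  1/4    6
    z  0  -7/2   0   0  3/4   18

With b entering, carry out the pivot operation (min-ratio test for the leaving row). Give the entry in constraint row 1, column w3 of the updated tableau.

0

Ratio test on column b — row 1: 30/2 = 15; row 2: 13/3 = 13/3; row 3: 6/(1/2) = 12. Minimum is 13/3 at row 2 (w2 leaves); pivot element 3.
Divide row 2 by 3; eliminate column b from the other rows.
Row 1 update in column w3: 0 − 2·0 = 0.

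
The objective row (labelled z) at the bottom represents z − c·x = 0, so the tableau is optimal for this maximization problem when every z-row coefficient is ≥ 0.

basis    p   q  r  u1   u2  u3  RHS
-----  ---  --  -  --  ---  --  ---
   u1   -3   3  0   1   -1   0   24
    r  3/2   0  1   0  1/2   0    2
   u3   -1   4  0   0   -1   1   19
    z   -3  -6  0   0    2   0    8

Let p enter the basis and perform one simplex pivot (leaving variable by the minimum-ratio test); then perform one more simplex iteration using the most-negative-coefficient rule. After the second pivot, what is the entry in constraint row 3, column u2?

Ratio test on column p — row 1: entry -3 ≤ 0; row 2: 2/(3/2) = 4/3; row 3: entry -1 ≤ 0. Minimum is 4/3 at row 2 (r leaves); pivot element 3/2.
Divide row 2 by 3/2; eliminate column p from the other rows.
Second iteration: most negative z-row entry is -6 in column q, so q enters.
Ratio test on column q — row 1: 28/3 = 28/3; row 2: entry 0 ≤ 0; row 3: (61/3)/4 = 61/12. Minimum is 61/12 at row 3 (u3 leaves); pivot element 4.
Divide row 3 by 4; eliminate column q from the other rows.
After both pivots, the entry at constraint row 3, column u2 is -1/6.

-1/6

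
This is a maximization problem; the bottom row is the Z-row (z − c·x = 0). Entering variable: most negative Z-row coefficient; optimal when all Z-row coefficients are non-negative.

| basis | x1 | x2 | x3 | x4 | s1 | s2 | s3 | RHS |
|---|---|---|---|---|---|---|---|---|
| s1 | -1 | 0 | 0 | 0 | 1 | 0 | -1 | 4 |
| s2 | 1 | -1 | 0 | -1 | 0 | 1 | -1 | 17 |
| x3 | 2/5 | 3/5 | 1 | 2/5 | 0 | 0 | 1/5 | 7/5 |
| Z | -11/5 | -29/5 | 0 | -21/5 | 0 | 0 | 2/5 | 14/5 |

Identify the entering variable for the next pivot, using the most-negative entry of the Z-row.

Negative Z-row entries: x1: -11/5, x2: -29/5, x4: -21/5.
The most negative is -29/5 in column x2, so x2 enters.

x2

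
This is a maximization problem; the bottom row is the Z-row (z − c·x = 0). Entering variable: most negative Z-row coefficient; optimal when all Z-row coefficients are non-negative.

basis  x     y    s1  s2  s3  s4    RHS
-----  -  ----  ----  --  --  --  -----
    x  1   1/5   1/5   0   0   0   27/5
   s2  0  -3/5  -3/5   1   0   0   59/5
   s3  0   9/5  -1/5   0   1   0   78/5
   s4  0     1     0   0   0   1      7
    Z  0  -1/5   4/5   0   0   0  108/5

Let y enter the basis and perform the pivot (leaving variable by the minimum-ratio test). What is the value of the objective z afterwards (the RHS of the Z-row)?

23

Ratio test on column y — row 1: (27/5)/(1/5) = 27; row 2: entry -3/5 ≤ 0; row 3: (78/5)/(9/5) = 26/3; row 4: 7/1 = 7. Minimum is 7 at row 4 (s4 leaves); pivot element 1.
Pivot on row 4; the Z-row RHS becomes 108/5 − (-1/5)·7 = 23.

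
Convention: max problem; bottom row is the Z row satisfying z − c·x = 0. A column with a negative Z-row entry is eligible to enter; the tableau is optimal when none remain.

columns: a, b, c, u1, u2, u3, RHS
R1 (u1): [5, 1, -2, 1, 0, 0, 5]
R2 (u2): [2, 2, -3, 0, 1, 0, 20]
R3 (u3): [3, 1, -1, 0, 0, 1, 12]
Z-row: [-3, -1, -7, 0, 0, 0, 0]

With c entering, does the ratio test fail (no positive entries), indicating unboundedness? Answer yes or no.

Every constraint-row entry in column c is ≤ 0, so increasing c is unbounded.

yes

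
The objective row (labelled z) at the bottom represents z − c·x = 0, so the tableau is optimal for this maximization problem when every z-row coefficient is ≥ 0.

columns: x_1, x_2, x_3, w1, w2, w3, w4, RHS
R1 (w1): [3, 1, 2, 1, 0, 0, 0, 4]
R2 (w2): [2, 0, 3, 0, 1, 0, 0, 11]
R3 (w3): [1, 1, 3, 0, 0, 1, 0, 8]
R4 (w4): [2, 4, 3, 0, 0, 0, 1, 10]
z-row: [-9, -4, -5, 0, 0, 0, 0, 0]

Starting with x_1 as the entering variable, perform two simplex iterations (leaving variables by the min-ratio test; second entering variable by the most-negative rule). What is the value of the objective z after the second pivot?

71/5

Ratio test on column x_1 — row 1: 4/3 = 4/3; row 2: 11/2 = 11/2; row 3: 8/1 = 8; row 4: 10/2 = 5. Minimum is 4/3 at row 1 (w1 leaves); pivot element 3.
Pivot on row 1; the z-row RHS becomes 0 − (-9)·(4/3) = 12.
Next entering variable (most negative z-row entry -1): x_2.
Ratio test on column x_2 — row 1: (4/3)/(1/3) = 4; row 2: entry -2/3 ≤ 0; row 3: (20/3)/(2/3) = 10; row 4: (22/3)/(10/3) = 11/5. Minimum is 11/5 at row 4 (w4 leaves); pivot element 10/3.
After the second pivot the z-row RHS is 12 − (-1)·(11/5) = 71/5.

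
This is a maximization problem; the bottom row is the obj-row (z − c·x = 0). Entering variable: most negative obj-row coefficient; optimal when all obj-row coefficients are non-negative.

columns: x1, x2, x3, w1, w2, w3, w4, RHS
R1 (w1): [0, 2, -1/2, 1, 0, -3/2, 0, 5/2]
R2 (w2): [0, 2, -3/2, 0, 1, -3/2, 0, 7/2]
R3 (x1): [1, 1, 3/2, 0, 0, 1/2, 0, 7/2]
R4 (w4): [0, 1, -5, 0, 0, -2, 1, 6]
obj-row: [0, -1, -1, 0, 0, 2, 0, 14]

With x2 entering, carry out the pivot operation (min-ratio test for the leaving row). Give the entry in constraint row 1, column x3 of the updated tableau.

Ratio test on column x2 — row 1: (5/2)/2 = 5/4; row 2: (7/2)/2 = 7/4; row 3: (7/2)/1 = 7/2; row 4: 6/1 = 6. Minimum is 5/4 at row 1 (w1 leaves); pivot element 2.
Divide row 1 by 2; eliminate column x2 from the other rows.
In the new row 1, the x3 entry is the old entry divided by the pivot: (-1/2)/2 = -1/4.

-1/4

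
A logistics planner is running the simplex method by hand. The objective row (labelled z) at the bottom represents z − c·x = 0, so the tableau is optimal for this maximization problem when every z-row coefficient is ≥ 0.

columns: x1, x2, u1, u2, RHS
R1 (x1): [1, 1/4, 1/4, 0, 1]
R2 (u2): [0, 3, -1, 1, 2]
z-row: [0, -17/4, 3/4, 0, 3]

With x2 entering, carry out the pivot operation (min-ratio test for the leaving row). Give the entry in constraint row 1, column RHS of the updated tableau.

5/6

Ratio test on column x2 — row 1: 1/(1/4) = 4; row 2: 2/3 = 2/3. Minimum is 2/3 at row 2 (u2 leaves); pivot element 3.
Divide row 2 by 3; eliminate column x2 from the other rows.
Row 1 update in column RHS: 1 − (1/4)·(2/3) = 5/6.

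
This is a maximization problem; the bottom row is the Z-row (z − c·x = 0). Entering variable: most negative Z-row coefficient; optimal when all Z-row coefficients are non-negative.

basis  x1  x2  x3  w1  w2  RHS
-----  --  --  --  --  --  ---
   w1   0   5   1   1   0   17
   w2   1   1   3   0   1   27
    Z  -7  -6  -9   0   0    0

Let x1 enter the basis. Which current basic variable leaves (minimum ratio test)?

Column x1 entries and ratios — w1: 0 ≤ 0, skip; w2: 27/1 = 27.
Smallest ratio is 27 in the row of w2, so w2 leaves.

w2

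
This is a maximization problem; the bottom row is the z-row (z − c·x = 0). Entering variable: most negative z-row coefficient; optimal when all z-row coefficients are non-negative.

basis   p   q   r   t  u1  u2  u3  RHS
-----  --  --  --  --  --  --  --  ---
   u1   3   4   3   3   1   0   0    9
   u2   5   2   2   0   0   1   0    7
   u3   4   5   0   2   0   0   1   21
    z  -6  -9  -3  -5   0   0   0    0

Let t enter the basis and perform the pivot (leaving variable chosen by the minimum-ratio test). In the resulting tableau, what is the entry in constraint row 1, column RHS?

Ratio test on column t — row 1: 9/3 = 3; row 2: entry 0 ≤ 0; row 3: 21/2 = 21/2. Minimum is 3 at row 1 (u1 leaves); pivot element 3.
Divide row 1 by 3; eliminate column t from the other rows.
In the new row 1, the RHS entry is the old entry divided by the pivot: 9/3 = 3.

3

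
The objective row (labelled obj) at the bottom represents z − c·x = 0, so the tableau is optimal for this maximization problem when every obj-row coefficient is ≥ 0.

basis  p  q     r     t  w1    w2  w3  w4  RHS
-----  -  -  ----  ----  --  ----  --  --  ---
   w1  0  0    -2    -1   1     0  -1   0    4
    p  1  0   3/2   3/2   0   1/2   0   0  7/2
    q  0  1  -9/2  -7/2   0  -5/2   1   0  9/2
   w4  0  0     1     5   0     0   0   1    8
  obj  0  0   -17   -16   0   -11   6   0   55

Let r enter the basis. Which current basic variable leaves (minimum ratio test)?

p

Column r entries and ratios — w1: -2 ≤ 0, skip; p: (7/2)/(3/2) = 7/3; q: -9/2 ≤ 0, skip; w4: 8/1 = 8.
Smallest ratio is 7/3 in the row of p, so p leaves.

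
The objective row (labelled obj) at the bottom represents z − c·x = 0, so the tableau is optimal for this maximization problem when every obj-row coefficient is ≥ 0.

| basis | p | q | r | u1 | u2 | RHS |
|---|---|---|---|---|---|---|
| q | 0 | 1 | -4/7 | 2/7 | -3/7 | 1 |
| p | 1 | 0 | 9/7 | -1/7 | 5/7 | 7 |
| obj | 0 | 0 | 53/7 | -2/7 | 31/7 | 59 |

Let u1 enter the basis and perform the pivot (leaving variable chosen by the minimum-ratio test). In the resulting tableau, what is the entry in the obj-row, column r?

7

Ratio test on column u1 — row 1: 1/(2/7) = 7/2; row 2: entry -1/7 ≤ 0. Minimum is 7/2 at row 1 (q leaves); pivot element 2/7.
Divide row 1 by 2/7; eliminate column u1 from the other rows.
obj-row update in column r: 53/7 − (-2/7)·(-2) = 7.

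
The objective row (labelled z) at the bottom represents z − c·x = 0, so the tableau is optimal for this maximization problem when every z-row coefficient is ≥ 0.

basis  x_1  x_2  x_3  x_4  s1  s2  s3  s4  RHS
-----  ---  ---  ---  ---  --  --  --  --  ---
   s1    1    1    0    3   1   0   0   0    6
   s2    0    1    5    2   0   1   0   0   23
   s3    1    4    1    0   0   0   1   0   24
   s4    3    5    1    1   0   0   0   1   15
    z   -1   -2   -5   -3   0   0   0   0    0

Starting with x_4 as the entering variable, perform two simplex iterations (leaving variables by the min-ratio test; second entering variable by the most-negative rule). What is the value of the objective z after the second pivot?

25

Ratio test on column x_4 — row 1: 6/3 = 2; row 2: 23/2 = 23/2; row 3: entry 0 ≤ 0; row 4: 15/1 = 15. Minimum is 2 at row 1 (s1 leaves); pivot element 3.
Pivot on row 1; the z-row RHS becomes 0 − (-3)·2 = 6.
Next entering variable (most negative z-row entry -5): x_3.
Ratio test on column x_3 — row 1: entry 0 ≤ 0; row 2: 19/5 = 19/5; row 3: 24/1 = 24; row 4: 13/1 = 13. Minimum is 19/5 at row 2 (s2 leaves); pivot element 5.
After the second pivot the z-row RHS is 6 − (-5)·(19/5) = 25.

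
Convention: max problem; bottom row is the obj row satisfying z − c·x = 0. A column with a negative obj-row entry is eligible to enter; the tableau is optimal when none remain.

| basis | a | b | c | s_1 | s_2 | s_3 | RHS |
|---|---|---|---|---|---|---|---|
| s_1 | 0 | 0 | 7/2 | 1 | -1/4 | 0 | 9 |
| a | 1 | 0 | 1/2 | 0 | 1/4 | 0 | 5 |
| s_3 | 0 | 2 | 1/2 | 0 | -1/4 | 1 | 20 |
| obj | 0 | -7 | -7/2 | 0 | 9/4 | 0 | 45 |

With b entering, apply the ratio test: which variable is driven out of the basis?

Column b entries and ratios — s_1: 0 ≤ 0, skip; a: 0 ≤ 0, skip; s_3: 20/2 = 10.
Smallest ratio is 10 in the row of s_3, so s_3 leaves.

s_3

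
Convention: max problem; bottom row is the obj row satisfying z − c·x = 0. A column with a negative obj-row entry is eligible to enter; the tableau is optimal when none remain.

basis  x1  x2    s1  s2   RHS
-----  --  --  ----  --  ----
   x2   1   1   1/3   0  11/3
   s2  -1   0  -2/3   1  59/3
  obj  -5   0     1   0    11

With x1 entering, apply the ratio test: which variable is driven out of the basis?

x2

Column x1 entries and ratios — x2: (11/3)/1 = 11/3; s2: -1 ≤ 0, skip.
Smallest ratio is 11/3 in the row of x2, so x2 leaves.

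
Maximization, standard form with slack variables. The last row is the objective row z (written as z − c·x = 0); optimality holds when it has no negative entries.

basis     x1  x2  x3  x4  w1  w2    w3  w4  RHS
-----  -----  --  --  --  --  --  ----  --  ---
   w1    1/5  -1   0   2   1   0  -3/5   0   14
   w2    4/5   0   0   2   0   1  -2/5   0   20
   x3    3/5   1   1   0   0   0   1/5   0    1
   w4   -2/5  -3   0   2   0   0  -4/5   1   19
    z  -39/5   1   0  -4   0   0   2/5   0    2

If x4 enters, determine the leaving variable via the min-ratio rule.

w1

Column x4 entries and ratios — w1: 14/2 = 7; w2: 20/2 = 10; x3: 0 ≤ 0, skip; w4: 19/2 = 19/2.
Smallest ratio is 7 in the row of w1, so w1 leaves.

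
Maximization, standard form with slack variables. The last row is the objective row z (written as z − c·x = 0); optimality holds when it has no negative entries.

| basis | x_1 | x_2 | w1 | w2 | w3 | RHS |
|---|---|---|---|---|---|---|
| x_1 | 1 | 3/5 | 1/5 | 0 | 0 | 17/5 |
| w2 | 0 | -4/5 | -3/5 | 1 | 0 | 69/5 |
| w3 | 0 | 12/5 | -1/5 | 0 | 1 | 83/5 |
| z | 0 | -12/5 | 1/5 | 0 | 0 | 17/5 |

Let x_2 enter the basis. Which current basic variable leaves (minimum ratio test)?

Column x_2 entries and ratios — x_1: (17/5)/(3/5) = 17/3; w2: -4/5 ≤ 0, skip; w3: (83/5)/(12/5) = 83/12.
Smallest ratio is 17/3 in the row of x_1, so x_1 leaves.

x_1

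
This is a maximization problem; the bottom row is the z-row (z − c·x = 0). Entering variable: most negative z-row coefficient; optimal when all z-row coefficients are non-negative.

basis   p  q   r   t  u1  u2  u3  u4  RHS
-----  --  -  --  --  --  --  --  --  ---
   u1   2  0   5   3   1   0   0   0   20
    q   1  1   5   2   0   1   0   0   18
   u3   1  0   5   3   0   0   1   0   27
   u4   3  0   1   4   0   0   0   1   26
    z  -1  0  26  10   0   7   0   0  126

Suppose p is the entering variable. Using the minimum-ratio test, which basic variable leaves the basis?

u4

Column p entries and ratios — u1: 20/2 = 10; q: 18/1 = 18; u3: 27/1 = 27; u4: 26/3 = 26/3.
Smallest ratio is 26/3 in the row of u4, so u4 leaves.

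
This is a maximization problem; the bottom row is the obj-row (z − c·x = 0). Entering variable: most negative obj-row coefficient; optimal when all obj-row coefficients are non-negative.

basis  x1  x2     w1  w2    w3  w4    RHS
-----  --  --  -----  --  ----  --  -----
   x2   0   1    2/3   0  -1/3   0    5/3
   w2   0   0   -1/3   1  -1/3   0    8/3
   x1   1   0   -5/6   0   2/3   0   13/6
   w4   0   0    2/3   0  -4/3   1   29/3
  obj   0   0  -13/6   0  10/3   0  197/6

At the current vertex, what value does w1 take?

w1 is not in the basis, so in the current basic feasible solution w1 = 0.

0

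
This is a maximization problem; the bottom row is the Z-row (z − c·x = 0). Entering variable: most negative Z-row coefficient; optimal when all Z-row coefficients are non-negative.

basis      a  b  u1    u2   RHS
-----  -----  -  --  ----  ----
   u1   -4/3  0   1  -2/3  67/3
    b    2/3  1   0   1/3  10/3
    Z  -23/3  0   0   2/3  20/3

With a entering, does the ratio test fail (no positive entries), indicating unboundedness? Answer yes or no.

Column a has positive entries in row(s) 2, so the ratio test bounds it — not unbounded.

no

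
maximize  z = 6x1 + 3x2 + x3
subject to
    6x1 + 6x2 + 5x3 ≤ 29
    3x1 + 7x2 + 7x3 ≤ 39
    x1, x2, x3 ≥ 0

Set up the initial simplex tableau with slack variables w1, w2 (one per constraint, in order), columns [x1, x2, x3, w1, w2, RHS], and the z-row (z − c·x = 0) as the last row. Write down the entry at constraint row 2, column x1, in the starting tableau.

Constraint 2 has coefficient 3 on x1.

3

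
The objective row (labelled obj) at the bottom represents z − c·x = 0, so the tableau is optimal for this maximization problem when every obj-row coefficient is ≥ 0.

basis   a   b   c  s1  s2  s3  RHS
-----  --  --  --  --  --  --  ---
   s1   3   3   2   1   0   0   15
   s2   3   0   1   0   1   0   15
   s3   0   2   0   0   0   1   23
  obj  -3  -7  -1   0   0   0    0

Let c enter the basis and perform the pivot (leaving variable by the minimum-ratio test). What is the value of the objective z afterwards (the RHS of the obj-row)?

Ratio test on column c — row 1: 15/2 = 15/2; row 2: 15/1 = 15; row 3: entry 0 ≤ 0. Minimum is 15/2 at row 1 (s1 leaves); pivot element 2.
Pivot on row 1; the obj-row RHS becomes 0 − (-1)·(15/2) = 15/2.

15/2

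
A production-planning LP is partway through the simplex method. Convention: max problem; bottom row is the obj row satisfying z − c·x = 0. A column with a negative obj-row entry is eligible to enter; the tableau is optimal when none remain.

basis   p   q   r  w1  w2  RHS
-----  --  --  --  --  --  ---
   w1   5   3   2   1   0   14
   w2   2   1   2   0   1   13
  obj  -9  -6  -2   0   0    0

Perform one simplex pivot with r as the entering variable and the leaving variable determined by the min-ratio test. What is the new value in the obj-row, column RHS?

13

Ratio test on column r — row 1: 14/2 = 7; row 2: 13/2 = 13/2. Minimum is 13/2 at row 2 (w2 leaves); pivot element 2.
Divide row 2 by 2; eliminate column r from the other rows.
obj-row update in column RHS: 0 − (-2)·(13/2) = 13.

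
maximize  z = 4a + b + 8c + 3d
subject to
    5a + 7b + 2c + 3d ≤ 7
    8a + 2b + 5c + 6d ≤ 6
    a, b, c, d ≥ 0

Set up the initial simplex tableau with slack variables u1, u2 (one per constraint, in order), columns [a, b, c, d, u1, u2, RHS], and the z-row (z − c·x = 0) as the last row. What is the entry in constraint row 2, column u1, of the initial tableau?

Slack u1 belongs to constraint 1; its column is the unit vector e_1, so the entry in row 2 is 0.

0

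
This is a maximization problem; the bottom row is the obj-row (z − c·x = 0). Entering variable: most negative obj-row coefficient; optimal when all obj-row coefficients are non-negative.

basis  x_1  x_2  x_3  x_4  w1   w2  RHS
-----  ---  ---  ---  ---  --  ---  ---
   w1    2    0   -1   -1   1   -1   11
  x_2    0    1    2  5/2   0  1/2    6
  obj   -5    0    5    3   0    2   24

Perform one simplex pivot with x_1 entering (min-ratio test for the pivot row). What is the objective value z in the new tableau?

Ratio test on column x_1 — row 1: 11/2 = 11/2; row 2: entry 0 ≤ 0. Minimum is 11/2 at row 1 (w1 leaves); pivot element 2.
Pivot on row 1; the obj-row RHS becomes 24 − (-5)·(11/2) = 103/2.

103/2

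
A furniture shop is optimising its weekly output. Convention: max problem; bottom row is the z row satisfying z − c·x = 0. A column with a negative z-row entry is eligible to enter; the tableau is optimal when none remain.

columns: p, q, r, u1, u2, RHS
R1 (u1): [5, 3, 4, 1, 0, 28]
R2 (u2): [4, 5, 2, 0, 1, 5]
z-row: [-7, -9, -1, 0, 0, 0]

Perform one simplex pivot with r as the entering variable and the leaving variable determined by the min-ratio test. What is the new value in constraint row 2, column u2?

Ratio test on column r — row 1: 28/4 = 7; row 2: 5/2 = 5/2. Minimum is 5/2 at row 2 (u2 leaves); pivot element 2.
Divide row 2 by 2; eliminate column r from the other rows.
In the new row 2, the u2 entry is the old entry divided by the pivot: 1/2 = 1/2.

1/2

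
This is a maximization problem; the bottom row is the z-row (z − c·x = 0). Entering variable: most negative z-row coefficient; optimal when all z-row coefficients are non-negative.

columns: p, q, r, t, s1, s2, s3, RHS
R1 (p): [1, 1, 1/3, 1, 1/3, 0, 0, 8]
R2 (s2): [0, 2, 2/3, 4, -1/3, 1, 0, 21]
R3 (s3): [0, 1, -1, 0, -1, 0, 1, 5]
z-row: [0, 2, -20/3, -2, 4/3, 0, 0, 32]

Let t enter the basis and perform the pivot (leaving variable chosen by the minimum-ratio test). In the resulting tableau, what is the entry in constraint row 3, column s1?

Ratio test on column t — row 1: 8/1 = 8; row 2: 21/4 = 21/4; row 3: entry 0 ≤ 0. Minimum is 21/4 at row 2 (s2 leaves); pivot element 4.
Divide row 2 by 4; eliminate column t from the other rows.
Row 3 update in column s1: -1 − 0·(-1/12) = -1.

-1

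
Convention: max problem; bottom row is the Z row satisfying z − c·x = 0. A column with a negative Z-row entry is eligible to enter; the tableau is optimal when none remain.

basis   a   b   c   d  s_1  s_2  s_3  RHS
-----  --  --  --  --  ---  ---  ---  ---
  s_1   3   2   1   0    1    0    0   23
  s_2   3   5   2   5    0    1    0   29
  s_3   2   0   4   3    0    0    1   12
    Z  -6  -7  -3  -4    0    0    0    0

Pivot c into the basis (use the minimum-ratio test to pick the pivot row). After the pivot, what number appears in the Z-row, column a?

Ratio test on column c — row 1: 23/1 = 23; row 2: 29/2 = 29/2; row 3: 12/4 = 3. Minimum is 3 at row 3 (s_3 leaves); pivot element 4.
Divide row 3 by 4; eliminate column c from the other rows.
Z-row update in column a: -6 − (-3)·(1/2) = -9/2.

-9/2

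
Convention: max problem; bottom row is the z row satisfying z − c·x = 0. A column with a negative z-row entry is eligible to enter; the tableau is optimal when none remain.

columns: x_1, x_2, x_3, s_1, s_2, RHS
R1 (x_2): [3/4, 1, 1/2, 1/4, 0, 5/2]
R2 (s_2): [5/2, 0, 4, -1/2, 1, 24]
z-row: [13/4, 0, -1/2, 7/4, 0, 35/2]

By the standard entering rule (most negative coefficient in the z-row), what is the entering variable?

Negative z-row entries: x_3: -1/2.
The most negative is -1/2 in column x_3, so x_3 enters.

x_3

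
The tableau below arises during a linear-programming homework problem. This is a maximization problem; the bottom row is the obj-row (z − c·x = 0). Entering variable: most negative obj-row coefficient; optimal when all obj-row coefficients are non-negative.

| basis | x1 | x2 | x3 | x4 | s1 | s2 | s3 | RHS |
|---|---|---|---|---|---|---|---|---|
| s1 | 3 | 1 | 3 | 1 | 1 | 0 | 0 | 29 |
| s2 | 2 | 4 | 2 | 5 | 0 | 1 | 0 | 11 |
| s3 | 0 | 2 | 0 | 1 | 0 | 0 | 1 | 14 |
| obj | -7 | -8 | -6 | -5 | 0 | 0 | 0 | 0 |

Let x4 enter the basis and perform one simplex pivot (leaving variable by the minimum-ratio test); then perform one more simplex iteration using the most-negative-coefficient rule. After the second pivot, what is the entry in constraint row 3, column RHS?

14

Ratio test on column x4 — row 1: 29/1 = 29; row 2: 11/5 = 11/5; row 3: 14/1 = 14. Minimum is 11/5 at row 2 (s2 leaves); pivot element 5.
Divide row 2 by 5; eliminate column x4 from the other rows.
Second iteration: most negative obj-row entry is -5 in column x1, so x1 enters.
Ratio test on column x1 — row 1: (134/5)/(13/5) = 134/13; row 2: (11/5)/(2/5) = 11/2; row 3: entry -2/5 ≤ 0. Minimum is 11/2 at row 2 (x4 leaves); pivot element 2/5.
Divide row 2 by 2/5; eliminate column x1 from the other rows.
After both pivots, the entry at constraint row 3, column RHS is 14.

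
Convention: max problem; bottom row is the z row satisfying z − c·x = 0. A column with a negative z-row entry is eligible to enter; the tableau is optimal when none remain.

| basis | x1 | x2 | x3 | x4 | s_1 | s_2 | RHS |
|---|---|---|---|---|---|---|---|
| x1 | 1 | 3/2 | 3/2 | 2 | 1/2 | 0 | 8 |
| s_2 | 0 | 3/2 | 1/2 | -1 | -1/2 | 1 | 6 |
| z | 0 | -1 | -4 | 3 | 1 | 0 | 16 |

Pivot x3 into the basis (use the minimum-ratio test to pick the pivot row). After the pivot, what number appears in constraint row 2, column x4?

Ratio test on column x3 — row 1: 8/(3/2) = 16/3; row 2: 6/(1/2) = 12. Minimum is 16/3 at row 1 (x1 leaves); pivot element 3/2.
Divide row 1 by 3/2; eliminate column x3 from the other rows.
Row 2 update in column x4: -1 − (1/2)·(4/3) = -5/3.

-5/3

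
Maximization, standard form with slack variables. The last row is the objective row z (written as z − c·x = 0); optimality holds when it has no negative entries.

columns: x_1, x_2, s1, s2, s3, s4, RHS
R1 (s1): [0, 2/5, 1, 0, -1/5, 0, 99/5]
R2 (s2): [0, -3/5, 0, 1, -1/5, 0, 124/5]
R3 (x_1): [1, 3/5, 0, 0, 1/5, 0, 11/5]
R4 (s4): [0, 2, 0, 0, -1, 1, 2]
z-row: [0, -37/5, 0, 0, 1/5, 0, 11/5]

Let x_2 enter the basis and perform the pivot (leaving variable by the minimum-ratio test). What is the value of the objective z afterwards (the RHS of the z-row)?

48/5

Ratio test on column x_2 — row 1: (99/5)/(2/5) = 99/2; row 2: entry -3/5 ≤ 0; row 3: (11/5)/(3/5) = 11/3; row 4: 2/2 = 1. Minimum is 1 at row 4 (s4 leaves); pivot element 2.
Pivot on row 4; the z-row RHS becomes 11/5 − (-37/5)·1 = 48/5.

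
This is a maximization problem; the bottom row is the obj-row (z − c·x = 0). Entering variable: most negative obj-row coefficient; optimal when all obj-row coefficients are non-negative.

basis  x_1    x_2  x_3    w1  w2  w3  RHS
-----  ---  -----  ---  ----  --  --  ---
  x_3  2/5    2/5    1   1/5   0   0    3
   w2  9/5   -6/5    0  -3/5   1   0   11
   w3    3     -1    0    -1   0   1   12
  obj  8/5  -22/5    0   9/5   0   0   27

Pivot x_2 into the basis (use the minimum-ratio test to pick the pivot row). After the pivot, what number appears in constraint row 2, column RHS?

Ratio test on column x_2 — row 1: 3/(2/5) = 15/2; row 2: entry -6/5 ≤ 0; row 3: entry -1 ≤ 0. Minimum is 15/2 at row 1 (x_3 leaves); pivot element 2/5.
Divide row 1 by 2/5; eliminate column x_2 from the other rows.
Row 2 update in column RHS: 11 − (-6/5)·(15/2) = 20.

20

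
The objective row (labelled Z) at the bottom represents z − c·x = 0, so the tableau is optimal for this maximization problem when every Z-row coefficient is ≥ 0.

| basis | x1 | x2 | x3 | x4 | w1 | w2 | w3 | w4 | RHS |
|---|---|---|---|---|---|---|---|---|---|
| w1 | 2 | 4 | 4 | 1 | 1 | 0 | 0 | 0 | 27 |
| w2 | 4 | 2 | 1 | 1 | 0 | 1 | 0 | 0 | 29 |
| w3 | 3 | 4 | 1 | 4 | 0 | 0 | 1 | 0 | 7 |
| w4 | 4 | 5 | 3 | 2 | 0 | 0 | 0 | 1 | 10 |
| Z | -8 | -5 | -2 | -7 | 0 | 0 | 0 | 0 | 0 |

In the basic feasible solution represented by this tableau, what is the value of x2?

0

x2 is not in the basis, so in the current basic feasible solution x2 = 0.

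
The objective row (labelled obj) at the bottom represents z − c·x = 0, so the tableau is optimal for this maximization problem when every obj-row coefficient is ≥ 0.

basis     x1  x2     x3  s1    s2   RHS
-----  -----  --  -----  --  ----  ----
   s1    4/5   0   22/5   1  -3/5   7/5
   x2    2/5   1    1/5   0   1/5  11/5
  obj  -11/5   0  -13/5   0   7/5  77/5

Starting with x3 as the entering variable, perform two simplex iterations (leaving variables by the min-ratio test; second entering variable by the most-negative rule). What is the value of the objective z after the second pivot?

77/4

Ratio test on column x3 — row 1: (7/5)/(22/5) = 7/22; row 2: (11/5)/(1/5) = 11. Minimum is 7/22 at row 1 (s1 leaves); pivot element 22/5.
Pivot on row 1; the obj-row RHS becomes 77/5 − (-13/5)·(7/22) = 357/22.
Next entering variable (most negative obj-row entry -19/11): x1.
Ratio test on column x1 — row 1: (7/22)/(2/11) = 7/4; row 2: (47/22)/(4/11) = 47/8. Minimum is 7/4 at row 1 (x3 leaves); pivot element 2/11.
After the second pivot the obj-row RHS is 357/22 − (-19/11)·(7/4) = 77/4.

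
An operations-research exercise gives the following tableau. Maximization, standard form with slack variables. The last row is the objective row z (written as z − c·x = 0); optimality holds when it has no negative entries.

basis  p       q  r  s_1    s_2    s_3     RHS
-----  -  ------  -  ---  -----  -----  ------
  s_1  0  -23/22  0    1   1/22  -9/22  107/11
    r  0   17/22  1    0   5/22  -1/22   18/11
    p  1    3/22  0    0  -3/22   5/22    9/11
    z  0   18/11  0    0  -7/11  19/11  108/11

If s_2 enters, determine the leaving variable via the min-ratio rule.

Column s_2 entries and ratios — s_1: (107/11)/(1/22) = 214; r: (18/11)/(5/22) = 36/5; p: -3/22 ≤ 0, skip.
Smallest ratio is 36/5 in the row of r, so r leaves.

r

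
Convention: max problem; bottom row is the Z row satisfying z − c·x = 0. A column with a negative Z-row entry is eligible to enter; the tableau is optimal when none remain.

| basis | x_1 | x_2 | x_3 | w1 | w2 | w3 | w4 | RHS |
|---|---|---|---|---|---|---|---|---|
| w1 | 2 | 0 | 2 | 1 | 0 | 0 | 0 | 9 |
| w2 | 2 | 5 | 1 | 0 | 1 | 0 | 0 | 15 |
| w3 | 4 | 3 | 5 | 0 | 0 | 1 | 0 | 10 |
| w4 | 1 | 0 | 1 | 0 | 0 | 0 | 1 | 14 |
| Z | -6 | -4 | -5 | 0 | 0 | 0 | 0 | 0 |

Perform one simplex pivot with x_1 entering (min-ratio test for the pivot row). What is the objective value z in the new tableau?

Ratio test on column x_1 — row 1: 9/2 = 9/2; row 2: 15/2 = 15/2; row 3: 10/4 = 5/2; row 4: 14/1 = 14. Minimum is 5/2 at row 3 (w3 leaves); pivot element 4.
Pivot on row 3; the Z-row RHS becomes 0 − (-6)·(5/2) = 15.

15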